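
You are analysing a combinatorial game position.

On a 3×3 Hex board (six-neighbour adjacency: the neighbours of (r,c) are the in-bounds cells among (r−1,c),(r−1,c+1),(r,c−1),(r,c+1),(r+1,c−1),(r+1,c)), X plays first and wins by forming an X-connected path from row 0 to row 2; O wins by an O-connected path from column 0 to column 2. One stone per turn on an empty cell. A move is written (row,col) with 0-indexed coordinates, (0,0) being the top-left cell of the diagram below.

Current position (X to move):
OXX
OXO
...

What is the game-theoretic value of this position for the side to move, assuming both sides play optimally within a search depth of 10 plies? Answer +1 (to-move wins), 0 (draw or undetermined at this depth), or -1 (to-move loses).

p1 X@[OXX/OXO/...]: (2,0)[OXX/OXO/X..]+1* (2,1)[OXX/OXO/.X.]+1 (2,2)[OXX/OXO/..X]+1
p2 O@[OXX/OXO/X..] terminal -1; root [OXX/OXO/...] d10

value(OXX/OXO/..., X) = +1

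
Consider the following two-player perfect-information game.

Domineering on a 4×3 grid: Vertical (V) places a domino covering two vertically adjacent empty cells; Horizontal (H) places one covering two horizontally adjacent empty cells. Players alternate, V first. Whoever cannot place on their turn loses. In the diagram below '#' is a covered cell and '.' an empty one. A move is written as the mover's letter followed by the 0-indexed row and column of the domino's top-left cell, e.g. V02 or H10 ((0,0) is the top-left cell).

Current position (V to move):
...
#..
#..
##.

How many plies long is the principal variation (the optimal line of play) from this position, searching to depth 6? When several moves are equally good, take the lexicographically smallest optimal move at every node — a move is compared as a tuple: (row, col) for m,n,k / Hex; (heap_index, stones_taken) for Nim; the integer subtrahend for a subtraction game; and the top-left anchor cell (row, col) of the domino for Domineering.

PV length from [.../#../#../##.]: 3 plies

ply 1, V at .../#../#../##. | V01=+1→.#./##./#../##.*; V02=+1→..#/#.#/#../##.; V11=+1→.../##./##./##.; V12=+1→.../#.#/#.#/##.; V22=-1→.../#../#.#/###
ply 2, H at .#./##./#../##. | H21=-1→.#./##./###/##.*
ply 3, V at .#./##./###/##. | V02=+1→.##/###/###/##.*
ply 4: .##/###/###/##. is terminal -1 (H); from .../#../#../##. depth 6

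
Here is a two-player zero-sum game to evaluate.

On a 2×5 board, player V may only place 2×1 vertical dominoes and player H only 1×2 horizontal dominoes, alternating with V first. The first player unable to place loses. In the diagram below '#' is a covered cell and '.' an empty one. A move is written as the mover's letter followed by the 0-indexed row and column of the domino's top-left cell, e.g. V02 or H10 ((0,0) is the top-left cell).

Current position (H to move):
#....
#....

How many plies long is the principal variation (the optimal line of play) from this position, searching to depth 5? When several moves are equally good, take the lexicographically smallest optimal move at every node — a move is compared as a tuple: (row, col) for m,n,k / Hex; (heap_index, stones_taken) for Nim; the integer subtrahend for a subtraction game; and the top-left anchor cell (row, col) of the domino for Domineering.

PV length from [#..../#....]: 3 plies

ply 1, H at #..../#.... | H01=-1→###../#....; H02=+1→#.##./#....*; H03=-1→#..##/#....; H11=-1→#..../###..; H12=+1→#..../#.##.; H13=-1→#..../#..##
ply 2, V at #.##./#.... | V01=-1→####./##...*; V04=-1→#.###/#...#
ply 3, H at ####./##... | H12=-1→####./####.; H13=+1→####./##.##*
ply 4: ####./##.## is terminal -1 (V); from #..../#.... depth 5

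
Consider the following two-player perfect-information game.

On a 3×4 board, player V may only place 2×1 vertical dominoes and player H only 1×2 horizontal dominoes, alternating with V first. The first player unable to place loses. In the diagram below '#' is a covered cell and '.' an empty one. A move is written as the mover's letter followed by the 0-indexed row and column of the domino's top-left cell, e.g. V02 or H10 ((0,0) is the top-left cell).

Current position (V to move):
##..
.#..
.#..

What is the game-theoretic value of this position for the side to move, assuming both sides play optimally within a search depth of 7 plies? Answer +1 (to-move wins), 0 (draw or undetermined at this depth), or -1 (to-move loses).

[##../.#../.#..] V move#1: V02:+1/###./.##./.#..*, V03:+1/##.#/.#.#/.#.., V10:-1/##../##../##.., V12:+1/##../.##./.##., V13:+1/##../.#.#/.#.#
[###./.##./.#..] H move#2: H22:-1/###./.##./.###*
[###./.##./.###] V move#3: V03:+1/####/.###/.###*, V10:+1/###./###./####
[####/.###/.###] end (terminal -1, H#4); searched ##../.#../.#.. to 7

value(##../.#../.#.., V) = +1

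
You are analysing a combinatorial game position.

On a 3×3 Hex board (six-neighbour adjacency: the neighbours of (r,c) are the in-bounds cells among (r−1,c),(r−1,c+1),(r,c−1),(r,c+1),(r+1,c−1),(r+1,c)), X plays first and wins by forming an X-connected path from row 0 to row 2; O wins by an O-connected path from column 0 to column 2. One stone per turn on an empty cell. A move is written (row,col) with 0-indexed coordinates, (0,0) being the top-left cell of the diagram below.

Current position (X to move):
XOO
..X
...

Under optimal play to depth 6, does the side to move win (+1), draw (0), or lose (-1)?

p1 X@[XOO/..X/...]: (1,0)[XOO/X.X/...]+1* (1,1)[XOO/.XX/...]-1 (2,0)[XOO/..X/X..]-1 (2,1)[XOO/..X/.X.]-1 (2,2)[XOO/..X/..X]-1
p2 O@[XOO/X.X/...]: (1,1)[XOO/XOX/...]-1* (2,0)[XOO/X.X/O..]-1 (2,1)[XOO/X.X/.O.]-1 (2,2)[XOO/X.X/..O]-1
p3 X@[XOO/XOX/...]: (2,0)[XOO/XOX/X..]+1* (2,1)[XOO/XOX/.X.]-1 (2,2)[XOO/XOX/..X]-1
p4 O@[XOO/XOX/X..] terminal -1; root [XOO/..X/...] d6

value(XOO/..X/..., X) = +1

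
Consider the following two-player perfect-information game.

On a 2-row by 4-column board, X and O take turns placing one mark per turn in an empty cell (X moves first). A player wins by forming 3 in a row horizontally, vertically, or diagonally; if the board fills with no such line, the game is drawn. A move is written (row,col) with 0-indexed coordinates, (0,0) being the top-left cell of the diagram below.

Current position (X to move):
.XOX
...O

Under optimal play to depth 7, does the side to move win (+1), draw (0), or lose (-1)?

value(.XOX/...O, X) = 0

ply 1, X at .XOX/...O | (0,0)=+0→XXOX/...O*; (1,0)=+0→.XOX/X..O; (1,1)=+0→.XOX/.X.O; (1,2)=+0→.XOX/..XO
ply 2, O at XXOX/...O | (1,0)=+0→XXOX/O..O*; (1,1)=+0→XXOX/.O.O; (1,2)=+0→XXOX/..OO
ply 3, X at XXOX/O..O | (1,1)=+0→XXOX/OX.O*; (1,2)=+0→XXOX/O.XO
ply 4, O at XXOX/OX.O | (1,2)=+0→XXOX/OXOO*
ply 5: XXOX/OXOO is terminal +0 (X); from .XOX/...O depth 7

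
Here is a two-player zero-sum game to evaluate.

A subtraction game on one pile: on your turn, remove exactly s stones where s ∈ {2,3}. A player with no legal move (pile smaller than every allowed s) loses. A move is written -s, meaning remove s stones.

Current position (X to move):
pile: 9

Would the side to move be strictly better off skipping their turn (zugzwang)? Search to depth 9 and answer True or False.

[9] X move#1: -2:-1/7, -3:+1/6*
[6] O move#2: -2:-1/4*, -3:-1/3
[4] X move#3: -2:-1/2, -3:+1/1*
[1] end (terminal -1, O#4); searched 9 to 9
if X skipped the turn, O would face:
~ [9] O move#1: -2:-1/7, -3:+1/6*
~ [6] X move#2: -2:-1/4*, -3:-1/3
~ [4] O move#3: -2:-1/2, -3:+1/1*
~ [1] end (terminal -1, X#4); searched 9 to 9
compare (X): move=+1 vs pass=-1

zugzwang(9, X) = False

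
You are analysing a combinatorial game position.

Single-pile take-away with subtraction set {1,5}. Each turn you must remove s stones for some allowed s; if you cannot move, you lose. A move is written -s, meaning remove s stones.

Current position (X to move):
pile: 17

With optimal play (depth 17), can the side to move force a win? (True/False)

X winning at [17]: True

ply 1, X at 17 | -1=+1→16*; -5=+1→12
ply 2, O at 16 | -1=-1→15*; -5=-1→11
ply 3, X at 15 | -1=+1→14*; -5=+1→10
ply 4, O at 14 | -1=-1→13*; -5=-1→9
ply 5, X at 13 | -1=+1→12*; -5=+1→8
ply 6, O at 12 | -1=-1→11*; -5=-1→7
ply 7, X at 11 | -1=+1→10*; -5=+1→6
ply 8, O at 10 | -1=-1→9*; -5=-1→5
ply 9, X at 9 | -1=+1→8*; -5=+1→4
ply 10, O at 8 | -1=-1→7*; -5=-1→3
ply 11, X at 7 | -1=+1→6*; -5=+1→2
ply 12, O at 6 | -1=-1→5*; -5=-1→1
ply 13, X at 5 | -1=+1→4*; -5=+1→0
ply 14, O at 4 | -1=-1→3*
ply 15, X at 3 | -1=+1→2*
ply 16, O at 2 | -1=-1→1*
ply 17, X at 1 | -1=+1→0*
ply 18: 0 is terminal -1 (O); from 17 depth 17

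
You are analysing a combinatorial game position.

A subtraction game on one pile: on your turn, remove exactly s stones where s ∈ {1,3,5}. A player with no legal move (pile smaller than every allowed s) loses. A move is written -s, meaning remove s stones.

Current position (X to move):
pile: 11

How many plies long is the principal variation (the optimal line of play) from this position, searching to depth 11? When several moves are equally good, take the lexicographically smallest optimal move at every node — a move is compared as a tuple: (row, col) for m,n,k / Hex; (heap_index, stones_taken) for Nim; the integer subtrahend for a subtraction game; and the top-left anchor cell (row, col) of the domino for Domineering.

[11] X move#1: -1:+1/10*, -3:+1/8, -5:+1/6
[10] O move#2: -1:-1/9*, -3:-1/7, -5:-1/5
[9] X move#3: -1:+1/8*, -3:+1/6, -5:+1/4
[8] O move#4: -1:-1/7*, -3:-1/5, -5:-1/3
[7] X move#5: -1:+1/6*, -3:+1/4, -5:+1/2
[6] O move#6: -1:-1/5*, -3:-1/3, -5:-1/1
[5] X move#7: -1:+1/4*, -3:+1/2, -5:+1/0
[4] O move#8: -1:-1/3*, -3:-1/1
[3] X move#9: -1:+1/2*, -3:+1/0
[2] O move#10: -1:-1/1*
[1] X move#11: -1:+1/0*
[0] end (terminal -1, O#12); searched 11 to 11

PV length from [11]: 11 plies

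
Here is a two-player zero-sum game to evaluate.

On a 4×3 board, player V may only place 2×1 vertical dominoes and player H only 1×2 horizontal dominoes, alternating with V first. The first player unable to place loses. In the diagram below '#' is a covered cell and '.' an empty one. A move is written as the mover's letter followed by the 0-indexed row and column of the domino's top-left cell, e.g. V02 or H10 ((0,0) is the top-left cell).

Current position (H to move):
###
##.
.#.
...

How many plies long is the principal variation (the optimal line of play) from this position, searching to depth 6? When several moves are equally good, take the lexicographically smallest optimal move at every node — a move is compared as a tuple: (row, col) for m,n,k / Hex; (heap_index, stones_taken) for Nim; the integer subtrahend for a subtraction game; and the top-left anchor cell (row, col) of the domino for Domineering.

PV length from [###/##./.#./...]: 2 plies

[###/##./.#./...] H move#1: H30:-1/###/##./.#./##.*, H31:-1/###/##./.#./.##
[###/##./.#./##.] V move#2: V12:+1/###/###/.##/##.*, V22:+1/###/##./.##/###
[###/###/.##/##.] end (terminal -1, H#3); searched ###/##./.#./... to 6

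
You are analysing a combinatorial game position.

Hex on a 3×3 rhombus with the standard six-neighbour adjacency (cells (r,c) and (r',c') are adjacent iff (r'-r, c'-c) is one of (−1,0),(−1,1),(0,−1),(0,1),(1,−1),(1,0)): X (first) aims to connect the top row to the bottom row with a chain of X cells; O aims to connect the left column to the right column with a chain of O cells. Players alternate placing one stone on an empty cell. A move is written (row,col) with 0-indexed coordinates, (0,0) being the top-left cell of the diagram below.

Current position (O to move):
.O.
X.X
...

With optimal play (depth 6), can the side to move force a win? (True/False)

p1 O@[.O./X.X/...]: (0,0)[OO./X.X/...]-1* (0,2)[.OO/X.X/...]-1 (1,1)[.O./XOX/...]-1 (2,0)[.O./X.X/O..]-1 (2,1)[.O./X.X/.O.]-1 (2,2)[.O./X.X/..O]-1
p2 X@[OO./X.X/...]: (0,2)[OOX/X.X/...]+1* (1,1)[OO./XXX/...]-1 (2,0)[OO./X.X/X..]-1 (2,1)[OO./X.X/.X.]-1 (2,2)[OO./X.X/..X]-1
p3 O@[OOX/X.X/...]: (1,1)[OOX/XOX/...]-1* (2,0)[OOX/X.X/O..]-1 (2,1)[OOX/X.X/.O.]-1 (2,2)[OOX/X.X/..O]-1
p4 X@[OOX/XOX/...]: (2,0)[OOX/XOX/X..]+1* (2,1)[OOX/XOX/.X.]+1 (2,2)[OOX/XOX/..X]+1
p5 O@[OOX/XOX/X..]: (2,1)[OOX/XOX/XO.]-1* (2,2)[OOX/XOX/X.O]-1
p6 X@[OOX/XOX/XO.]: (2,2)[OOX/XOX/XOX]+1*
p7 O@[OOX/XOX/XOX] terminal -1; root [.O./X.X/...] d6

O winning at [.O./X.X/...]: False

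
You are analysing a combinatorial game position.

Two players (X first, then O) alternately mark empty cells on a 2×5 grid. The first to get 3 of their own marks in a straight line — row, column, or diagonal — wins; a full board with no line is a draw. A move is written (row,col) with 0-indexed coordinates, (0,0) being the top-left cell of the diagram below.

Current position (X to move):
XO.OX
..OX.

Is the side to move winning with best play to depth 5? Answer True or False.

X winning at [XO.OX/..OX.]: False

[XO.OX/..OX.] X move#1: (0,2):+0/XOXOX/..OX.*, (1,0):-1/XO.OX/X.OX., (1,1):-1/XO.OX/.XOX., (1,4):-1/XO.OX/..OXX
[XOXOX/..OX.] O move#2: (1,0):+0/XOXOX/O.OX.*, (1,1):+0/XOXOX/.OOX., (1,4):+0/XOXOX/..OXO
[XOXOX/O.OX.] X move#3: (1,1):+0/XOXOX/OXOX.*, (1,4):-1/XOXOX/O.OXX
[XOXOX/OXOX.] O move#4: (1,4):+0/XOXOX/OXOXO*
[XOXOX/OXOXO] end (terminal +0, X#5); searched XO.OX/..OX. to 5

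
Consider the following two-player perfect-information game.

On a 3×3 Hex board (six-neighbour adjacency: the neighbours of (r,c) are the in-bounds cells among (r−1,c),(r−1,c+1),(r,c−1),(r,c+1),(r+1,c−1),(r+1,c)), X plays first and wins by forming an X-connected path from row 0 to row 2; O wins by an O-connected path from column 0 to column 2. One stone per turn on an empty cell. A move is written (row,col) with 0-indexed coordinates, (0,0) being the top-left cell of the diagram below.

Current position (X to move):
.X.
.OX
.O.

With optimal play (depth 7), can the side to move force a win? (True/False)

ply 1, X at .X./.OX/.O. | (0,0)=-1→XX./.OX/.O.*; (0,2)=-1→.XX/.OX/.O.; (1,0)=-1→.X./XOX/.O.; (2,0)=-1→.X./.OX/XO.; (2,2)=-1→.X./.OX/.OX
ply 2, O at XX./.OX/.O. | (0,2)=+1→XXO/.OX/.O.*; (1,0)=+1→XX./OOX/.O.; (2,0)=+1→XX./.OX/OO.; (2,2)=+1→XX./.OX/.OO
ply 3, X at XXO/.OX/.O. | (1,0)=-1→XXO/XOX/.O.*; (2,0)=-1→XXO/.OX/XO.; (2,2)=-1→XXO/.OX/.OX
ply 4, O at XXO/XOX/.O. | (2,0)=+1→XXO/XOX/OO.*; (2,2)=-1→XXO/XOX/.OO
ply 5: XXO/XOX/OO. is terminal -1 (X); from .X./.OX/.O. depth 7

X winning at [.X./.OX/.O.]: False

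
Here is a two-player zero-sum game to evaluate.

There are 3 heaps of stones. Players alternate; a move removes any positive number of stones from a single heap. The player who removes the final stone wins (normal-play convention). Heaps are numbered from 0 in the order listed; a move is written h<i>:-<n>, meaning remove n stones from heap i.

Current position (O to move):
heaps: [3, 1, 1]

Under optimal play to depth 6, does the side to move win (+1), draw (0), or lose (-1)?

value((3,1,1), O) = +1

p1 O@[(3,1,1)]: h0:-1[(2,1,1)]-1 h0:-2[(1,1,1)]-1 h0:-3[(0,1,1)]+1* h1:-1[(3,0,1)]-1 h2:-1[(3,1,0)]-1
p2 X@[(0,1,1)]: h1:-1[(0,0,1)]-1* h2:-1[(0,1,0)]-1
p3 O@[(0,0,1)]: h2:-1[(0,0,0)]+1*
p4 X@[(0,0,0)] terminal -1; root [(3,1,1)] d6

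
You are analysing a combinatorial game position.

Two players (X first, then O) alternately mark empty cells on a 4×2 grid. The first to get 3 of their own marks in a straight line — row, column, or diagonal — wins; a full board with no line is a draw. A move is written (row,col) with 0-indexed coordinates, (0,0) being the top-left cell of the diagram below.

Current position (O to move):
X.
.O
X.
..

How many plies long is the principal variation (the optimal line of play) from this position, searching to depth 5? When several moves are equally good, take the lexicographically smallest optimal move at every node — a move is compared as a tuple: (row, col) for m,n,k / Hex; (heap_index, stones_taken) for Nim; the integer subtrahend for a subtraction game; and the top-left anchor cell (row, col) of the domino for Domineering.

ply 1, O at X./.O/X./.. | (0,1)=-1→XO/.O/X./..; (1,0)=+0→X./OO/X./..*; (2,1)=-1→X./.O/XO/..; (3,0)=-1→X./.O/X./O.; (3,1)=-1→X./.O/X./.O
ply 2, X at X./OO/X./.. | (0,1)=+0→XX/OO/X./..*; (2,1)=+0→X./OO/XX/..; (3,0)=-1→X./OO/X./X.; (3,1)=+0→X./OO/X./.X
ply 3, O at XX/OO/X./.. | (2,1)=+0→XX/OO/XO/..*; (3,0)=+0→XX/OO/X./O.; (3,1)=+0→XX/OO/X./.O
ply 4, X at XX/OO/XO/.. | (3,0)=-1→XX/OO/XO/X.; (3,1)=+0→XX/OO/XO/.X*
ply 5, O at XX/OO/XO/.X | (3,0)=+0→XX/OO/XO/OX*
ply 6: XX/OO/XO/OX is terminal +0 (X); from X./.O/X./.. depth 5

PV length from [X./.O/X./..]: 5 plies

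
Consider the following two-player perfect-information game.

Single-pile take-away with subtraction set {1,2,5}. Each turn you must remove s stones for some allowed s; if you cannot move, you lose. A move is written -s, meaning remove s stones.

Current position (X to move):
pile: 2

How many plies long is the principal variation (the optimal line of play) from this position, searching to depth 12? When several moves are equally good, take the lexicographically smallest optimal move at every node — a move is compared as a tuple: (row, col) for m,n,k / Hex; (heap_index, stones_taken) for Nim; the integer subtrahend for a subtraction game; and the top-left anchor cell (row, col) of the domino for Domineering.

[2] X move#1: -1:-1/1, -2:+1/0*
[0] end (terminal -1, O#2); searched 2 to 12

PV length from [2]: 1 ply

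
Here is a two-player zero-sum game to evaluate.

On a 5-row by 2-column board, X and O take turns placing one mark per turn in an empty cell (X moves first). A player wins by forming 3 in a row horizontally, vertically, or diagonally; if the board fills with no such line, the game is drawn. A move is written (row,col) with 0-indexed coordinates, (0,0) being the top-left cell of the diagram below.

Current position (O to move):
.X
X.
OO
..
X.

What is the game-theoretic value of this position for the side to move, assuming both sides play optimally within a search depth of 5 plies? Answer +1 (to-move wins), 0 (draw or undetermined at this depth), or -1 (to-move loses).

[.X/X./OO/../X.] O move#1: (0,0):+0/OX/X./OO/../X., (1,1):+0/.X/XO/OO/../X., (3,0):+0/.X/X./OO/O./X., (3,1):+1/.X/X./OO/.O/X.*, (4,1):+0/.X/X./OO/../XO
[.X/X./OO/.O/X.] X move#2: (0,0):-1/XX/X./OO/.O/X.*, (1,1):-1/.X/XX/OO/.O/X., (3,0):-1/.X/X./OO/XO/X., (4,1):-1/.X/X./OO/.O/XX
[XX/X./OO/.O/X.] O move#3: (1,1):+1/XX/XO/OO/.O/X.*, (3,0):+1/XX/X./OO/OO/X., (4,1):+1/XX/X./OO/.O/XO
[XX/XO/OO/.O/X.] end (terminal -1, X#4); searched .X/X./OO/../X. to 5

value(.X/X./OO/../X., O) = +1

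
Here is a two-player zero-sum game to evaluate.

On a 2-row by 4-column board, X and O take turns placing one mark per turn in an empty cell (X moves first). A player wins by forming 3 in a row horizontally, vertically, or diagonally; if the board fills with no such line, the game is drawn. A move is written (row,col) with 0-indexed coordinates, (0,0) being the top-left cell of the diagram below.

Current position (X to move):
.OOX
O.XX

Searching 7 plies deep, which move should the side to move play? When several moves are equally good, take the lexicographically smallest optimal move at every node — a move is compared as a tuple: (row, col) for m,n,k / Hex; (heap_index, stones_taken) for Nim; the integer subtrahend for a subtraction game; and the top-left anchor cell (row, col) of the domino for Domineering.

ply 1, X at .OOX/O.XX | (0,0)=+0→XOOX/O.XX; (1,1)=+1→.OOX/OXXX*
ply 2: .OOX/OXXX is terminal -1 (O); from .OOX/O.XX depth 7

X's best at [.OOX/O.XX]: (1,1)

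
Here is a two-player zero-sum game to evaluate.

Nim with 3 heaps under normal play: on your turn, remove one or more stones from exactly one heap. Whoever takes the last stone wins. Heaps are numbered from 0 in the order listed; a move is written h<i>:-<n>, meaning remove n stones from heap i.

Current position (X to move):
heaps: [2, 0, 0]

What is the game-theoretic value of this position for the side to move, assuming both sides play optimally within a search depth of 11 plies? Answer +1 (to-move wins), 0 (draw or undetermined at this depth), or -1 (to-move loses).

value((2,0,0), X) = +1

p1 X@[(2,0,0)]: h0:-1[(1,0,0)]-1 h0:-2[(0,0,0)]+1*
p2 O@[(0,0,0)] terminal -1; root [(2,0,0)] d11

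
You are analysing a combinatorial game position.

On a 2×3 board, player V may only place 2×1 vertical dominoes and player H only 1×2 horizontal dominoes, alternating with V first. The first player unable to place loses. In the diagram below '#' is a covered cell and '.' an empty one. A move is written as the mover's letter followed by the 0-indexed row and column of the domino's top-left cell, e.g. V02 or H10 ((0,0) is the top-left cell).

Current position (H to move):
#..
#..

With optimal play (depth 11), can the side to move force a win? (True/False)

H winning at [#../#..]: True

[#../#..] H move#1: H01:+1/###/#..*, H11:+1/#../###
[###/#..] end (terminal -1, V#2); searched #../#.. to 11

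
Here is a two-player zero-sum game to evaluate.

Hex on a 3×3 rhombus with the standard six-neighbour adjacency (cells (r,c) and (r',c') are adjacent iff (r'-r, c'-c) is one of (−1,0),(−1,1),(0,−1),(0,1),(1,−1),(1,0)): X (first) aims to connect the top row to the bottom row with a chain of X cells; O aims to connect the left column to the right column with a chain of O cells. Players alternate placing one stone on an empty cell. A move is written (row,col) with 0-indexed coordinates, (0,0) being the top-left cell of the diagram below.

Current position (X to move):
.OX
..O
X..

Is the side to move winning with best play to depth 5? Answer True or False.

X winning at [.OX/..O/X..]: True

p1 X@[.OX/..O/X..]: (0,0)[XOX/..O/X..]+1* (1,0)[.OX/X.O/X..]+1 (1,1)[.OX/.XO/X..]+1 (2,1)[.OX/..O/XX.]-1 (2,2)[.OX/..O/X.X]-1
p2 O@[XOX/..O/X..]: (1,0)[XOX/O.O/X..]-1* (1,1)[XOX/.OO/X..]-1 (2,1)[XOX/..O/XO.]-1 (2,2)[XOX/..O/X.O]-1
p3 X@[XOX/O.O/X..]: (1,1)[XOX/OXO/X..]+1* (2,1)[XOX/O.O/XX.]-1 (2,2)[XOX/O.O/X.X]-1
p4 O@[XOX/OXO/X..] terminal -1; root [.OX/..O/X..] d5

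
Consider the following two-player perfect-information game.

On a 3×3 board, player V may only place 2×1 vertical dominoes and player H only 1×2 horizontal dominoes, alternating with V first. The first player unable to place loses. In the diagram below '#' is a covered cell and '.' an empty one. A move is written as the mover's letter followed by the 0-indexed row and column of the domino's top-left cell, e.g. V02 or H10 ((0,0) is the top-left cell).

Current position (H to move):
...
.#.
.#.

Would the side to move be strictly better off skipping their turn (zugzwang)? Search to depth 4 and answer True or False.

zugzwang(.../.#./.#., H) = False

[.../.#./.#.] H move#1: H00:-1/##./.#./.#.*, H01:-1/.##/.#./.#.
[##./.#./.#.] V move#2: V02:+1/###/.##/.#.*, V10:+1/##./##./##., V12:+1/##./.##/.##
[###/.##/.#.] end (terminal -1, H#3); searched .../.#./.#. to 4
suppose H passes — search the same position with V to move:
pass> [.../.#./.#.] V move#1: V00:+1/#../##./.#.*, V02:+1/..#/.##/.#., V10:+1/.../##./##., V12:+1/.../.##/.##
pass> [#../##./.#.] H move#2: H01:-1/###/##./.#.*
pass> [###/##./.#.] V move#3: V12:+1/###/###/.##*
pass> [###/###/.##] end (terminal -1, H#4); searched .../.#./.#. to 4
for H: play -1, pass -1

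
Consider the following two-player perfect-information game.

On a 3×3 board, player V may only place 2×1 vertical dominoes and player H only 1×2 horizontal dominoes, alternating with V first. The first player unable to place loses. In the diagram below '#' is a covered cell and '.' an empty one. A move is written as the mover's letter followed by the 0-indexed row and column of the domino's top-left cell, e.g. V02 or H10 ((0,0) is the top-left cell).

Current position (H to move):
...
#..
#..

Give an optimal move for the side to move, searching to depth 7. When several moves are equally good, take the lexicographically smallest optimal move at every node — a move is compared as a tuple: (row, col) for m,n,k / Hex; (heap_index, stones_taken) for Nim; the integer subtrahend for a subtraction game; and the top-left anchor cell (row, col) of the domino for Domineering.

[.../#../#..] H move#1: H00:-1/##./#../#.., H01:-1/.##/#../#.., H11:+1/.../###/#..*, H21:-1/.../#../###
[.../###/#..] end (terminal -1, V#2); searched .../#../#.. to 7

H's best at [.../#../#..]: H11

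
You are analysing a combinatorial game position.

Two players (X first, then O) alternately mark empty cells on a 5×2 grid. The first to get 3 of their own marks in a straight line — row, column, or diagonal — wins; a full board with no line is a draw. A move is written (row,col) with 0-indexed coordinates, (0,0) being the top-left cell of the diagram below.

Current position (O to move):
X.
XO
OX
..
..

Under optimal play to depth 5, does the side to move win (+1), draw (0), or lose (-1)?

p1 O@[X./XO/OX/../..]: (0,1)[XO/XO/OX/../..]+0* (3,0)[X./XO/OX/O./..]+0 (3,1)[X./XO/OX/.O/..]+0 (4,0)[X./XO/OX/../O.]+0 (4,1)[X./XO/OX/../.O]+0
p2 X@[XO/XO/OX/../..]: (3,0)[XO/XO/OX/X./..]+0* (3,1)[XO/XO/OX/.X/..]+0 (4,0)[XO/XO/OX/../X.]+0 (4,1)[XO/XO/OX/../.X]+0
p3 O@[XO/XO/OX/X./..]: (3,1)[XO/XO/OX/XO/..]+0* (4,0)[XO/XO/OX/X./O.]+0 (4,1)[XO/XO/OX/X./.O]+0
p4 X@[XO/XO/OX/XO/..]: (4,0)[XO/XO/OX/XO/X.]+0* (4,1)[XO/XO/OX/XO/.X]+0
p5 O@[XO/XO/OX/XO/X.]: (4,1)[XO/XO/OX/XO/XO]+0*
p6 X@[XO/XO/OX/XO/XO] terminal +0; root [X./XO/OX/../..] d5

value(X./XO/OX/../.., O) = 0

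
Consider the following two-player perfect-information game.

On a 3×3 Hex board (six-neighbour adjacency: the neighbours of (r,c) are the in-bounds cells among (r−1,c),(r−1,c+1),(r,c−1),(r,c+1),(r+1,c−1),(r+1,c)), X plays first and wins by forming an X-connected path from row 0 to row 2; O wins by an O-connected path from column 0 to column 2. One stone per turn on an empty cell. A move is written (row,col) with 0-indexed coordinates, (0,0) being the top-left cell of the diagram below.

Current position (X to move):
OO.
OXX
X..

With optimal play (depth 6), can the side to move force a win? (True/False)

X winning at [OO./OXX/X..]: True

ply 1, X at OO./OXX/X.. | (0,2)=+1→OOX/OXX/X..*; (2,1)=-1→OO./OXX/XX.; (2,2)=-1→OO./OXX/X.X
ply 2: OOX/OXX/X.. is terminal -1 (O); from OO./OXX/X.. depth 6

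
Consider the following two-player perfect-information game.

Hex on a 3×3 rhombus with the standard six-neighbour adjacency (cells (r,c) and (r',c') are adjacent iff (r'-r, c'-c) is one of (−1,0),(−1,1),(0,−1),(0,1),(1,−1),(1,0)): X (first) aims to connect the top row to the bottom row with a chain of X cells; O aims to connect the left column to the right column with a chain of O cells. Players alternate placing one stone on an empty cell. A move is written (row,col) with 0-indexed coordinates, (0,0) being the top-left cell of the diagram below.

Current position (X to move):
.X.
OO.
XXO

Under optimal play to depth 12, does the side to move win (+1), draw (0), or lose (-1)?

value(.X./OO./XXO, X) = -1

[.X./OO./XXO] X move#1: (0,0):-1/XX./OO./XXO*, (0,2):-1/.XX/OO./XXO, (1,2):-1/.X./OOX/XXO
[XX./OO./XXO] O move#2: (0,2):+1/XXO/OO./XXO*, (1,2):+1/XX./OOO/XXO
[XXO/OO./XXO] end (terminal -1, X#3); searched .X./OO./XXO to 12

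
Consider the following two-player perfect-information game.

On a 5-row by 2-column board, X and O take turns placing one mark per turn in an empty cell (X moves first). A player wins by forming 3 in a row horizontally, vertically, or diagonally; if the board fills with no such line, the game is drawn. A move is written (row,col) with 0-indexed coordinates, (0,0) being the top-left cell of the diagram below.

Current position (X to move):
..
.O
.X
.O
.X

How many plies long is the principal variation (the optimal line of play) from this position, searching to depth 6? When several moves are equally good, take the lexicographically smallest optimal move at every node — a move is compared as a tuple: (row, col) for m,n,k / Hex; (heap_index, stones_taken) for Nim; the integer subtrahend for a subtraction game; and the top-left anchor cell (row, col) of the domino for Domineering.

PV length from [../.O/.X/.O/.X]: 6 plies

ply 1, X at ../.O/.X/.O/.X | (0,0)=+0→X./.O/.X/.O/.X*; (0,1)=+0→.X/.O/.X/.O/.X; (1,0)=+0→../XO/.X/.O/.X; (2,0)=+0→../.O/XX/.O/.X; (3,0)=+0→../.O/.X/XO/.X; (4,0)=+0→../.O/.X/.O/XX
ply 2, O at X./.O/.X/.O/.X | (0,1)=+0→XO/.O/.X/.O/.X*; (1,0)=+0→X./OO/.X/.O/.X; (2,0)=+0→X./.O/OX/.O/.X; (3,0)=+0→X./.O/.X/OO/.X; (4,0)=+0→X./.O/.X/.O/OX
ply 3, X at XO/.O/.X/.O/.X | (1,0)=+0→XO/XO/.X/.O/.X*; (2,0)=+0→XO/.O/XX/.O/.X; (3,0)=+0→XO/.O/.X/XO/.X; (4,0)=+0→XO/.O/.X/.O/XX
ply 4, O at XO/XO/.X/.O/.X | (2,0)=+0→XO/XO/OX/.O/.X*; (3,0)=-1→XO/XO/.X/OO/.X; (4,0)=-1→XO/XO/.X/.O/OX
ply 5, X at XO/XO/OX/.O/.X | (3,0)=+0→XO/XO/OX/XO/.X*; (4,0)=+0→XO/XO/OX/.O/XX
ply 6, O at XO/XO/OX/XO/.X | (4,0)=+0→XO/XO/OX/XO/OX*
ply 7: XO/XO/OX/XO/OX is terminal +0 (X); from ../.O/.X/.O/.X depth 6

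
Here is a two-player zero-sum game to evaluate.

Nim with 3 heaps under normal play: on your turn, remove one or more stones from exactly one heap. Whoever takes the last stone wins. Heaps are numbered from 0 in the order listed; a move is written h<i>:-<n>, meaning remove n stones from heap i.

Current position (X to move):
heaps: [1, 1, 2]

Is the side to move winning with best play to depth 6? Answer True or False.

p1 X@[(1,1,2)]: h0:-1[(0,1,2)]-1 h1:-1[(1,0,2)]-1 h2:-1[(1,1,1)]-1 h2:-2[(1,1,0)]+1*
p2 O@[(1,1,0)]: h0:-1[(0,1,0)]-1* h1:-1[(1,0,0)]-1
p3 X@[(0,1,0)]: h1:-1[(0,0,0)]+1*
p4 O@[(0,0,0)] terminal -1; root [(1,1,2)] d6

X winning at [(1,1,2)]: True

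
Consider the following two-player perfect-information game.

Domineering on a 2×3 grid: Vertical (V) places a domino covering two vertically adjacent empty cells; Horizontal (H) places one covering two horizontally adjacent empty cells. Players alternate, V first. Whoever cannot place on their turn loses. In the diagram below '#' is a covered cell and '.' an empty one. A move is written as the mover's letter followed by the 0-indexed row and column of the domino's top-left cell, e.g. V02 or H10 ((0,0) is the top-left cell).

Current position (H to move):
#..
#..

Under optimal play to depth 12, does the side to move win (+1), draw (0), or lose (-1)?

value(#../#.., H) = +1

p1 H@[#../#..]: H01[###/#..]+1* H11[#../###]+1
p2 V@[###/#..] terminal -1; root [#../#..] d12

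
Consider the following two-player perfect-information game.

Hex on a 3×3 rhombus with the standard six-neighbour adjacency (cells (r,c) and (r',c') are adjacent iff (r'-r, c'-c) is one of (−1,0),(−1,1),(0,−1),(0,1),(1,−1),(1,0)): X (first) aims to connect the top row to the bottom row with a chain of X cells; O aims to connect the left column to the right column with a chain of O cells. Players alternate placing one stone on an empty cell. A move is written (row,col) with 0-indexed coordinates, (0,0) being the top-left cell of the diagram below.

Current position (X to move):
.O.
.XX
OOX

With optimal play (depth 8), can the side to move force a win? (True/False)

ply 1, X at .O./.XX/OOX | (0,0)=+1→XO./.XX/OOX*; (0,2)=+1→.OX/.XX/OOX; (1,0)=+1→.O./XXX/OOX
ply 2, O at XO./.XX/OOX | (0,2)=-1→XOO/.XX/OOX*; (1,0)=-1→XO./OXX/OOX
ply 3, X at XOO/.XX/OOX | (1,0)=+1→XOO/XXX/OOX*
ply 4: XOO/XXX/OOX is terminal -1 (O); from .O./.XX/OOX depth 8

X winning at [.O./.XX/OOX]: True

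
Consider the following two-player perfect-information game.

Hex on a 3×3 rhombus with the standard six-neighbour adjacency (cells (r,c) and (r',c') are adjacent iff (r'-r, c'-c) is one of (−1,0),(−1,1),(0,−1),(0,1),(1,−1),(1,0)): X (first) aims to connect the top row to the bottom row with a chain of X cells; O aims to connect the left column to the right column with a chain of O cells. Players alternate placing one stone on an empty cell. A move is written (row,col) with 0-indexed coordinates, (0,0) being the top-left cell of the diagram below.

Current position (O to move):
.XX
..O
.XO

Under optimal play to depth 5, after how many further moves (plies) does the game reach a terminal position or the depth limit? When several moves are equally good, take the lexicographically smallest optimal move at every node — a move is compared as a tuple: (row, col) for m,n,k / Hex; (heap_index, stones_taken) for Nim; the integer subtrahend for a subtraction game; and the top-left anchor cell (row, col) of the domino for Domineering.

[.XX/..O/.XO] O move#1: (0,0):-1/OXX/..O/.XO, (1,0):-1/.XX/O.O/.XO, (1,1):+1/.XX/.OO/.XO*, (2,0):-1/.XX/..O/OXO
[.XX/.OO/.XO] X move#2: (0,0):-1/XXX/.OO/.XO*, (1,0):-1/.XX/XOO/.XO, (2,0):-1/.XX/.OO/XXO
[XXX/.OO/.XO] O move#3: (1,0):+1/XXX/OOO/.XO*, (2,0):+1/XXX/.OO/OXO
[XXX/OOO/.XO] end (terminal -1, X#4); searched .XX/..O/.XO to 5

PV length from [.XX/..O/.XO]: 3 plies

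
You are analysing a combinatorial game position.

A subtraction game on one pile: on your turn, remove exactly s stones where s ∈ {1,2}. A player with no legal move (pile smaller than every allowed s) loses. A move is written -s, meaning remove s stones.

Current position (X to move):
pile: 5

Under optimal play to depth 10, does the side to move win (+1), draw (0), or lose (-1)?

ply 1, X at 5 | -1=-1→4; -2=+1→3*
ply 2, O at 3 | -1=-1→2*; -2=-1→1
ply 3, X at 2 | -1=-1→1; -2=+1→0*
ply 4: 0 is terminal -1 (O); from 5 depth 10

value(5, X) = +1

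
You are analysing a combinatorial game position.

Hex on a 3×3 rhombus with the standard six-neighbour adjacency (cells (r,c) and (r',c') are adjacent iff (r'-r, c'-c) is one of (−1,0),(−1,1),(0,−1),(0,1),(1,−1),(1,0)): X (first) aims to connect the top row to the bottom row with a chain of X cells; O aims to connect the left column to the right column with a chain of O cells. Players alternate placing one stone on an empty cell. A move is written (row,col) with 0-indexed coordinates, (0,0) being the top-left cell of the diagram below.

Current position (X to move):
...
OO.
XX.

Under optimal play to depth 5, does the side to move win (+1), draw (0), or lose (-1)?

value(.../OO./XX., X) = -1

ply 1, X at .../OO./XX. | (0,0)=-1→X../OO./XX.*; (0,1)=-1→.X./OO./XX.; (0,2)=-1→..X/OO./XX.; (1,2)=-1→.../OOX/XX.; (2,2)=-1→.../OO./XXX
ply 2, O at X../OO./XX. | (0,1)=+1→XO./OO./XX.*; (0,2)=+1→X.O/OO./XX.; (1,2)=+1→X../OOO/XX.; (2,2)=+1→X../OO./XXO
ply 3, X at XO./OO./XX. | (0,2)=-1→XOX/OO./XX.*; (1,2)=-1→XO./OOX/XX.; (2,2)=-1→XO./OO./XXX
ply 4, O at XOX/OO./XX. | (1,2)=+1→XOX/OOO/XX.*; (2,2)=-1→XOX/OO./XXO
ply 5: XOX/OOO/XX. is terminal -1 (X); from .../OO./XX. depth 5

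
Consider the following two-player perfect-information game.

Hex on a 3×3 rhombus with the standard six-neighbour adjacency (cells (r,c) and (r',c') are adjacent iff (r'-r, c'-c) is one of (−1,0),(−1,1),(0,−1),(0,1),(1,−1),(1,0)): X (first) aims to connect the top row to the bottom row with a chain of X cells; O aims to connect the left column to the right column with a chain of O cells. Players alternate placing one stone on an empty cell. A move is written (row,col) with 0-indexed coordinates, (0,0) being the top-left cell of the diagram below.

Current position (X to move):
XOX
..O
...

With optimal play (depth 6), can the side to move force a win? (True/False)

[XOX/..O/...] X move#1: (1,0):-1/XOX/X.O/..., (1,1):+1/XOX/.XO/...*, (2,0):+1/XOX/..O/X.., (2,1):-1/XOX/..O/.X., (2,2):-1/XOX/..O/..X
[XOX/.XO/...] O move#2: (1,0):-1/XOX/OXO/...*, (2,0):-1/XOX/.XO/O.., (2,1):-1/XOX/.XO/.O., (2,2):-1/XOX/.XO/..O
[XOX/OXO/...] X move#3: (2,0):+1/XOX/OXO/X..*, (2,1):+1/XOX/OXO/.X., (2,2):+1/XOX/OXO/..X
[XOX/OXO/X..] end (terminal -1, O#4); searched XOX/..O/... to 6

X winning at [XOX/..O/...]: True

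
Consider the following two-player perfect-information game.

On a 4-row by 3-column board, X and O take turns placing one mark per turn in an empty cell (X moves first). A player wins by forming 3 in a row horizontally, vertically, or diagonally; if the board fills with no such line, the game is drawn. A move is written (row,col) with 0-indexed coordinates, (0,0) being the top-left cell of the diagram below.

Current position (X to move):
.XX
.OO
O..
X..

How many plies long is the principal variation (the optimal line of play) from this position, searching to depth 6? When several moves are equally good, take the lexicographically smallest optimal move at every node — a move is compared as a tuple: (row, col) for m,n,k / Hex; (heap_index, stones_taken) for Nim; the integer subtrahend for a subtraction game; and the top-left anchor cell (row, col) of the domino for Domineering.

PV length from [.XX/.OO/O../X..]: 1 ply

[.XX/.OO/O../X..] X move#1: (0,0):+1/XXX/.OO/O../X..*, (1,0):+0/.XX/XOO/O../X.., (2,1):-1/.XX/.OO/OX./X.., (2,2):-1/.XX/.OO/O.X/X.., (3,1):-1/.XX/.OO/O../XX., (3,2):-1/.XX/.OO/O../X.X
[XXX/.OO/O../X..] end (terminal -1, O#2); searched .XX/.OO/O../X.. to 6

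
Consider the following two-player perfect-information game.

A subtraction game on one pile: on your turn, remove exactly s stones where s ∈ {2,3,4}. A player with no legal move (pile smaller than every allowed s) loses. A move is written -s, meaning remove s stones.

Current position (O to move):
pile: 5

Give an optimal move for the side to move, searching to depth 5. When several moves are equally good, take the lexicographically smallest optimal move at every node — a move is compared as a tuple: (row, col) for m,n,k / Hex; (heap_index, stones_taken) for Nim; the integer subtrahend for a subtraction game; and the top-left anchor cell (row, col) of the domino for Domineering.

O's best at [5]: -4

[5] O move#1: -2:-1/3, -3:-1/2, -4:+1/1*
[1] end (terminal -1, X#2); searched 5 to 5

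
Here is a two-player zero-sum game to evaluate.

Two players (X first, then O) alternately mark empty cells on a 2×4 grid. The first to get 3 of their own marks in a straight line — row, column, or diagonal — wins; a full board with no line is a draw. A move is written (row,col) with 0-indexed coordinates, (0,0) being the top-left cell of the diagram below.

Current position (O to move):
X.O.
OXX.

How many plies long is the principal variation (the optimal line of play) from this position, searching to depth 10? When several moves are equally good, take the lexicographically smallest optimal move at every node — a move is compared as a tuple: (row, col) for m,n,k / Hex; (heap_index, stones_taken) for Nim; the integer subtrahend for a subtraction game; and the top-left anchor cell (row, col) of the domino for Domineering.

PV length from [X.O./OXX.]: 3 plies

[X.O./OXX.] O move#1: (0,1):-1/XOO./OXX., (0,3):-1/X.OO/OXX., (1,3):+0/X.O./OXXO*
[X.O./OXXO] X move#2: (0,1):+0/XXO./OXXO*, (0,3):+0/X.OX/OXXO
[XXO./OXXO] O move#3: (0,3):+0/XXOO/OXXO*
[XXOO/OXXO] end (terminal +0, X#4); searched X.O./OXX. to 10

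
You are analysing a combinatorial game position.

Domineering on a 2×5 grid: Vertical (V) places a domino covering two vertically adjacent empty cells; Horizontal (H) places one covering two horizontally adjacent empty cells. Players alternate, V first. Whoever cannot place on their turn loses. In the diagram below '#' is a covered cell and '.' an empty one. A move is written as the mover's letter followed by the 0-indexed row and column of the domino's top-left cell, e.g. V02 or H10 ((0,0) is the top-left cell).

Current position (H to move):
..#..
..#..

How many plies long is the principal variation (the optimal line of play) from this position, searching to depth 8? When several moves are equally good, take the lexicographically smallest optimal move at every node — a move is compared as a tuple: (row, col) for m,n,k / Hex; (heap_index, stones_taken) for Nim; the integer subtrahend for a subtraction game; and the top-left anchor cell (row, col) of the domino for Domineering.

PV length from [..#../..#..]: 4 plies

p1 H@[..#../..#..]: H00[###../..#..]-1* H03[..###/..#..]-1 H10[..#../###..]-1 H13[..#../..###]-1
p2 V@[###../..#..]: V03[####./..##.]+1* V04[###.#/..#.#]+1
p3 H@[####./..##.]: H10[####./####.]-1*
p4 V@[####./####.]: V04[#####/#####]+1*
p5 H@[#####/#####] terminal -1; root [..#../..#..] d8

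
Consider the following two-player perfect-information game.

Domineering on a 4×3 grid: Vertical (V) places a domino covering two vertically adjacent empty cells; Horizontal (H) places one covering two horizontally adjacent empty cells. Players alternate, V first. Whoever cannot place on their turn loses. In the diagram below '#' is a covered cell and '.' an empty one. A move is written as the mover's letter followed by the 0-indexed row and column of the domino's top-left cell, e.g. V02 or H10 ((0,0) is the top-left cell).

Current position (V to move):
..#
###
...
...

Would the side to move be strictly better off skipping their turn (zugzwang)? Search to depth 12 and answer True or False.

ply 1, V at ..#/###/.../... | V20=-1→..#/###/#../#..; V21=+1→..#/###/.#./.#.*; V22=-1→..#/###/..#/..#
ply 2, H at ..#/###/.#./.#. | H00=-1→###/###/.#./.#.*
ply 3, V at ###/###/.#./.#. | V20=+1→###/###/##./##.*; V22=+1→###/###/.##/.##
ply 4: ###/###/##./##. is terminal -1 (H); from ..#/###/.../... depth 12
pass branch (H moves first from the same position):
  | ply 1, H at ..#/###/.../... | H00=-1→###/###/.../...; H20=+1→..#/###/##./...*; H21=+1→..#/###/.##/...; H30=+1→..#/###/.../##.; H31=+1→..#/###/.../.##
  | ply 2, V at ..#/###/##./... | V22=-1→..#/###/###/..#*
  | ply 3, H at ..#/###/###/..# | H00=+1→###/###/###/..#*; H30=+1→..#/###/###/###
  | ply 4: ###/###/###/..# is terminal -1 (V); from ..#/###/.../... depth 12
V moving scores +1; V passing scores -1

zugzwang(..#/###/.../..., V) = False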